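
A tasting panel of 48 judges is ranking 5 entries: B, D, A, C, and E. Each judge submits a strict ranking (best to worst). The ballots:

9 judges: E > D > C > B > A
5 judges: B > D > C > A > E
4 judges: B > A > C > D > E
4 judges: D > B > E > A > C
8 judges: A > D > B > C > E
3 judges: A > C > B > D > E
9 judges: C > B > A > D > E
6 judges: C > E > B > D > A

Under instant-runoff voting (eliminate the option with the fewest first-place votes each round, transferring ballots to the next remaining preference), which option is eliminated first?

D

Round 1: B 9, D 4, A 11, C 15, E 9. Eliminate D.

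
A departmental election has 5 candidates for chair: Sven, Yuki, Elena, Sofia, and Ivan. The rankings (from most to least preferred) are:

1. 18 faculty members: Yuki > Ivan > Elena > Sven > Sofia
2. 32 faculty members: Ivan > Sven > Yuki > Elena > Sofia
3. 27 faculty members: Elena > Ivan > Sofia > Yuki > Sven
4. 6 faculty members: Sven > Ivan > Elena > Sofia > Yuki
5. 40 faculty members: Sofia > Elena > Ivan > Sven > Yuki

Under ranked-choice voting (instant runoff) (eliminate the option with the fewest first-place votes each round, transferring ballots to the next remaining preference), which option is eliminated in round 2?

Yuki

Round 1: Sven 6, Yuki 18, Elena 27, Sofia 40, Ivan 32. Eliminate Sven.
Round 2: Yuki 18, Elena 27, Sofia 40, Ivan 38. Eliminate Yuki.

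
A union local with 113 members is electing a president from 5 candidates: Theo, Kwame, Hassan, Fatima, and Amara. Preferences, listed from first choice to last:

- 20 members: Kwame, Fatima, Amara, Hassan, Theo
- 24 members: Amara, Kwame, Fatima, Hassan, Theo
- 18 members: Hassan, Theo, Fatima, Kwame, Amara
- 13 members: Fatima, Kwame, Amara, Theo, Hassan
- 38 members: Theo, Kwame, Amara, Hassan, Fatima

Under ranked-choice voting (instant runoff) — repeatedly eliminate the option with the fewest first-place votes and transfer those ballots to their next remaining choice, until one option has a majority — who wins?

Round 1: Theo 38, Kwame 20, Hassan 18, Fatima 13, Amara 24. Eliminate Fatima.
Round 2: Theo 38, Kwame 33, Hassan 18, Amara 24. Eliminate Hassan.
Round 3: Theo 56, Kwame 33, Amara 24. Eliminate Amara.
Round 4: Theo 56, Kwame 57. Kwame has a majority.

Kwame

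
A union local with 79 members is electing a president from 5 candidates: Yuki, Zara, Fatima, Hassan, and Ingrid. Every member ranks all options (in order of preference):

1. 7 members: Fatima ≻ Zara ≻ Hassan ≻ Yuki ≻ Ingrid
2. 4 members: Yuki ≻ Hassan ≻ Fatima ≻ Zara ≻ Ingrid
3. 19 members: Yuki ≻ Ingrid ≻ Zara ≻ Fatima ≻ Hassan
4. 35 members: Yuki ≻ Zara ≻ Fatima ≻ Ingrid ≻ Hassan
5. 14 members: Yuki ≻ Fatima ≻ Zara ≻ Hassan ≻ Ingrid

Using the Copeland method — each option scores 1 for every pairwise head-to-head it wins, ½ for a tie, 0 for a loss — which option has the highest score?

Yuki

Yuki: beats Zara, Fatima, Hassan, and Ingrid → score 4.
Zara: beats Fatima, Hassan, and Ingrid; loses to Yuki → score 3.
Fatima: beats Hassan and Ingrid; loses to Yuki and Zara → score 2.
Hassan: loses to Yuki, Zara, Fatima, and Ingrid → score 0.
Ingrid: beats Hassan; loses to Yuki, Zara, and Fatima → score 1.
Yuki has the best pairwise record.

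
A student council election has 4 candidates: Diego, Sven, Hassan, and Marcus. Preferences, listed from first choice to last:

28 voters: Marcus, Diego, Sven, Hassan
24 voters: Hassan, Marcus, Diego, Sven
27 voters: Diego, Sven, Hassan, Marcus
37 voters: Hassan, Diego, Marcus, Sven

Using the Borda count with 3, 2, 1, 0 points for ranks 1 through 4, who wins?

Diego: 28·2 + 24·1 + 27·3 + 37·2 = 235
Sven: 28·1 + 24·0 + 27·2 + 37·0 = 82
Hassan: 28·0 + 24·3 + 27·1 + 37·3 = 210
Marcus: 28·3 + 24·2 + 27·0 + 37·1 = 169
Diego has the highest Borda score (235).

Diego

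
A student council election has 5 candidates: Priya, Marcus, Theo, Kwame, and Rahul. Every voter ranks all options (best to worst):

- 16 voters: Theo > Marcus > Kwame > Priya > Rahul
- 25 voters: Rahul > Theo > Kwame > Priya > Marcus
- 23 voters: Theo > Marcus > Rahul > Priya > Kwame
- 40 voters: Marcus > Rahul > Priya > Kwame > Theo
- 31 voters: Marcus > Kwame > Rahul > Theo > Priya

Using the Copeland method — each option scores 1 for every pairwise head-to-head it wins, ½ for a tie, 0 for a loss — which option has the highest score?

Priya: loses to Marcus, Theo, Kwame, and Rahul → score 0.
Marcus: beats Priya, Theo, Kwame, and Rahul → score 4.
Theo: beats Priya; loses to Marcus, Kwame, and Rahul → score 1.
Kwame: beats Priya and Theo; loses to Marcus and Rahul → score 2.
Rahul: beats Priya, Theo, and Kwame; loses to Marcus → score 3.
Marcus has the best pairwise record.

Marcus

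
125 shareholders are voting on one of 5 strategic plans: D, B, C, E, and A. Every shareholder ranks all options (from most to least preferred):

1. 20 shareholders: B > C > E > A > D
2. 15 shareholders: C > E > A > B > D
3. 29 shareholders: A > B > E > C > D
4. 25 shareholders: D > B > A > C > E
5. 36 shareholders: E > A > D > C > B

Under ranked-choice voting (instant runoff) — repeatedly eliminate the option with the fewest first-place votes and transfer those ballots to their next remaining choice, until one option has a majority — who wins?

Round 1: D 25, B 20, C 15, E 36, A 29. Eliminate C.
Round 2: D 25, B 20, E 51, A 29. Eliminate B.
Round 3: D 25, E 71, A 29. E has a majority.

E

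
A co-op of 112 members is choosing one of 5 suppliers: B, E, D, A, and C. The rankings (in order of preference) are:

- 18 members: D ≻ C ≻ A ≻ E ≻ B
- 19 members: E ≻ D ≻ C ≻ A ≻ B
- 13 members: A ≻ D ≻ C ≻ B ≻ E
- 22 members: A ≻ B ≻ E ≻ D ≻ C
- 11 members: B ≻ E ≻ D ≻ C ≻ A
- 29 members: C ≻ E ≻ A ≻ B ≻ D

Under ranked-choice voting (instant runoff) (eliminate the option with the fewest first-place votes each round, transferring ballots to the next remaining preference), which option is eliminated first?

B

Round 1: B 11, E 19, D 18, A 35, C 29. Eliminate B.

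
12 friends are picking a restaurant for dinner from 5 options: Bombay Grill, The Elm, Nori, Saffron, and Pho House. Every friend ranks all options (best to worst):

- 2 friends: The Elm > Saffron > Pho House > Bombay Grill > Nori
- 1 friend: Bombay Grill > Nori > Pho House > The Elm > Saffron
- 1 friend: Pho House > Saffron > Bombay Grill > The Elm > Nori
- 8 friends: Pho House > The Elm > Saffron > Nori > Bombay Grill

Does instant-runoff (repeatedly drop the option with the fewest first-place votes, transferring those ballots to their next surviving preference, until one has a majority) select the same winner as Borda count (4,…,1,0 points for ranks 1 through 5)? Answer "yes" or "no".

yes

Instant-runoff — R1 Bombay Grill 1, The Elm 2, Nori 0, Saffron 0, Pho House 9 (Pho House winner). Winner: Pho House.
Borda — scores: Bombay Grill 8, The Elm 34, Nori 11, Saffron 25, Pho House 42. Winner: Pho House.
The two methods agree.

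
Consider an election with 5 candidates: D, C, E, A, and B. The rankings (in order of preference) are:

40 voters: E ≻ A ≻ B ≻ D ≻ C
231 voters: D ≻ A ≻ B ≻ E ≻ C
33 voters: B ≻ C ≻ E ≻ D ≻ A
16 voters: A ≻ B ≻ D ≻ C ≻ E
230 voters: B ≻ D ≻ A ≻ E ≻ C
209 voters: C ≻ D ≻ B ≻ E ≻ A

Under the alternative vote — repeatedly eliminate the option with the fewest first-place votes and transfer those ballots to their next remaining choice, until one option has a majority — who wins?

D

Round 1: D 231, C 209, E 40, A 16, B 263. Eliminate A.
Round 2: D 231, C 209, E 40, B 279. Eliminate E.
Round 3: D 231, C 209, B 319. Eliminate C.
Round 4: D 440, B 319. D has a majority.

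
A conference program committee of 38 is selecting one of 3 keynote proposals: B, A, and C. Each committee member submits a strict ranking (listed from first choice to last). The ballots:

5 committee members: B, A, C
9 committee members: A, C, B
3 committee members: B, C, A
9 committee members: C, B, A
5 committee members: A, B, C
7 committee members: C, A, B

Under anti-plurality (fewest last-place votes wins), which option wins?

C

Last-place votes: B 16, A 12, C 10.
C is ranked last by the fewest voters, so C wins.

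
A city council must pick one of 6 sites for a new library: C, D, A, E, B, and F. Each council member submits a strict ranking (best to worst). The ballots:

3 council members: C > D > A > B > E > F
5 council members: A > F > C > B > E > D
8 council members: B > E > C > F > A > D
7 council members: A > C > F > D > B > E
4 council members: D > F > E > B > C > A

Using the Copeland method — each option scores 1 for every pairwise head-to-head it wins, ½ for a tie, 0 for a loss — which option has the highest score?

C: beats D, A, E, B, and F → score 5.
D: beats E and B; loses to C, A, and F → score 2.
A: beats D, E, B, and F; loses to C → score 4.
E: loses to C, D, A, B, and F → score 0.
B: beats E; loses to C, D, A, and F → score 1.
F: beats D, E, and B; loses to C and A → score 3.
C has the best pairwise record.

C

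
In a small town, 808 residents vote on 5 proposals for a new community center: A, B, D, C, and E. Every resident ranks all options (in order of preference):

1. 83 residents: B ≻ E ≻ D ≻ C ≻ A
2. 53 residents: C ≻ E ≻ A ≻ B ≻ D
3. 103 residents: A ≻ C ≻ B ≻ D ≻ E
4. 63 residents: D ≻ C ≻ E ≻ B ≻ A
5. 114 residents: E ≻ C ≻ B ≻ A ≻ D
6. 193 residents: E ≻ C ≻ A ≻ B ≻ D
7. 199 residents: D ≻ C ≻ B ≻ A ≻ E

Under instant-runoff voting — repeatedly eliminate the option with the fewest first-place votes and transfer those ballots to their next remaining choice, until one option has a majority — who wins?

E

Round 1: A 103, B 83, D 262, C 53, E 307. Eliminate C.
Round 2: A 103, B 83, D 262, E 360. Eliminate B.
Round 3: A 103, D 262, E 443. E has a majority.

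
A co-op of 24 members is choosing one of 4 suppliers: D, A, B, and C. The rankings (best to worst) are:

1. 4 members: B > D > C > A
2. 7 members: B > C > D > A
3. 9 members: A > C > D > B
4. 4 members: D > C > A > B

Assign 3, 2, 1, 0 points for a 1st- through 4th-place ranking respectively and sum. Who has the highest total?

C

D: 4·2 + 7·1 + 9·1 + 4·3 = 36
A: 4·0 + 7·0 + 9·3 + 4·1 = 31
B: 4·3 + 7·3 + 9·0 + 4·0 = 33
C: 4·1 + 7·2 + 9·2 + 4·2 = 44
C has the highest Borda score (44).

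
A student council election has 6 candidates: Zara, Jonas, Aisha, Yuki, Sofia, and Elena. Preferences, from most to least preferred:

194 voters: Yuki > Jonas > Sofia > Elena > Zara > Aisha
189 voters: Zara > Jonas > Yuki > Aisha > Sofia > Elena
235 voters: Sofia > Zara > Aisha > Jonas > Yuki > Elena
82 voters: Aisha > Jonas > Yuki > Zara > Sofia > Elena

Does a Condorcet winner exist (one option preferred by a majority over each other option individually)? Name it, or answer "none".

none

Checking pairwise contests:
Sofia beats Zara 429–271.
Zara beats Jonas 424–276.
Zara beats Aisha 618–82.
Zara beats Yuki 424–276.
Jonas beats Sofia 465–235.
Zara beats Elena 506–194.
Every option loses at least one head-to-head, so there is no Condorcet winner.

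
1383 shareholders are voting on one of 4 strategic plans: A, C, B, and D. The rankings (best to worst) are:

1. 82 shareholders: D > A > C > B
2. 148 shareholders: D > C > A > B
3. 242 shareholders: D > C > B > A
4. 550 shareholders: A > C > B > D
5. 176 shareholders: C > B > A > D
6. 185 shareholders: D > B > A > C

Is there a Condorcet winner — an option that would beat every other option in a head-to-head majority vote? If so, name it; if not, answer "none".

A

A vs C: 817–566 for A.
A vs B: 780–603 for A.
A vs D: 726–657 for A.
A beats every other option head-to-head.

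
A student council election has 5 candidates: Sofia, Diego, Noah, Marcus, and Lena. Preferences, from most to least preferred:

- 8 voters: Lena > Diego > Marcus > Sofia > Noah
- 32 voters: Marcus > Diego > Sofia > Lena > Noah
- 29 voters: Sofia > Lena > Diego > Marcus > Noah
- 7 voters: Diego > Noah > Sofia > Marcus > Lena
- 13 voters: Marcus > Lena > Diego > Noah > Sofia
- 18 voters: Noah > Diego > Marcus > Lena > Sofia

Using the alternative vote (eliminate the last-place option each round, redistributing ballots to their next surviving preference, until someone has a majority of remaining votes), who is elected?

Marcus

Round 1: Sofia 29, Diego 7, Noah 18, Marcus 45, Lena 8. Eliminate Diego.
Round 2: Sofia 29, Noah 25, Marcus 45, Lena 8. Eliminate Lena.
Round 3: Sofia 29, Noah 25, Marcus 53. Eliminate Noah.
Round 4: Sofia 36, Marcus 71. Marcus has a majority.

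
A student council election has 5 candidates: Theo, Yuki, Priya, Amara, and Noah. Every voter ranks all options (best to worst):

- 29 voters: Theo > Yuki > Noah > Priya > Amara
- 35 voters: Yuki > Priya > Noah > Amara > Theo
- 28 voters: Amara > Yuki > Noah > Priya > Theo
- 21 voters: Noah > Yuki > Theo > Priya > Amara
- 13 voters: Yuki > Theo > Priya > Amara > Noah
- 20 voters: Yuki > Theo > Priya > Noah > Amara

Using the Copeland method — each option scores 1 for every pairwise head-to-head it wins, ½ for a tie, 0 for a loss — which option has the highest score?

Yuki

Theo: beats Priya and Amara; loses to Yuki and Noah → score 2.
Yuki: beats Theo, Priya, Amara, and Noah → score 4.
Priya: beats Amara; loses to Theo, Yuki, and Noah → score 1.
Amara: loses to Theo, Yuki, Priya, and Noah → score 0.
Noah: beats Theo, Priya, and Amara; loses to Yuki → score 3.
Yuki has the best pairwise record.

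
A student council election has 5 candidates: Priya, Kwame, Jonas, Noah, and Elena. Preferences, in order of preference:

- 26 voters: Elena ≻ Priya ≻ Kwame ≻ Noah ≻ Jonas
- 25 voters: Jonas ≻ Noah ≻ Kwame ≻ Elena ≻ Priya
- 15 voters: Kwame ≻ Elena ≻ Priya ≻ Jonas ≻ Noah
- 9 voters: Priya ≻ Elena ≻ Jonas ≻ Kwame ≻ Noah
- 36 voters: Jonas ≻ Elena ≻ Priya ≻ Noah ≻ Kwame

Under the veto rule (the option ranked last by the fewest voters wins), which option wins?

Elena

Last-place votes: Priya 25, Kwame 36, Jonas 26, Noah 24, Elena 0.
Elena is ranked last by the fewest voters, so Elena wins.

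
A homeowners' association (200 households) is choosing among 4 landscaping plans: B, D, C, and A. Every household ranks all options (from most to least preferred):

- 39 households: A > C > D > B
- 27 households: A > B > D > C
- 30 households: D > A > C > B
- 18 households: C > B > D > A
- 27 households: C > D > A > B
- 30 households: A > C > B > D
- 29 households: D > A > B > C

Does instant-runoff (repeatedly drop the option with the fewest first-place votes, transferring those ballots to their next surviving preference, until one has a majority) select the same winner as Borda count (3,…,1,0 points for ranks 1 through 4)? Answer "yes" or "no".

Instant-runoff — R1 B 0, D 59, C 45, A 96 (B out); R2 D 59, C 45, A 96 (C out); R3 D 104, A 96 (D winner). Winner: D.
Borda — scores: B 149, D 315, C 303, A 433. Winner: A.
The two methods disagree.

no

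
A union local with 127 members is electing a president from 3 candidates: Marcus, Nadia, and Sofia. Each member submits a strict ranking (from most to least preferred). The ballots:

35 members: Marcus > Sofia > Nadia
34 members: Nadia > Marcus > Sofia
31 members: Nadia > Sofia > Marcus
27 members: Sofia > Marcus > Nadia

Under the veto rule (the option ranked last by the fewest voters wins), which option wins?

Marcus

Last-place votes: Marcus 31, Nadia 62, Sofia 34.
Marcus is ranked last by the fewest voters, so Marcus wins.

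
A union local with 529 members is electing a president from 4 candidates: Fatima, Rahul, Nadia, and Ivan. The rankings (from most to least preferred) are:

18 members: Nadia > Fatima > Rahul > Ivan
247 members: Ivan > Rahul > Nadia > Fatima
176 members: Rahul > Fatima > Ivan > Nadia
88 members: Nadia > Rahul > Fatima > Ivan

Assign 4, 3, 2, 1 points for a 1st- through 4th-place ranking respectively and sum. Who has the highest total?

Fatima: 18·3 + 247·1 + 176·3 + 88·2 = 1005
Rahul: 18·2 + 247·3 + 176·4 + 88·3 = 1745
Nadia: 18·4 + 247·2 + 176·1 + 88·4 = 1094
Ivan: 18·1 + 247·4 + 176·2 + 88·1 = 1446
Rahul has the highest Borda score (1745).

Rahul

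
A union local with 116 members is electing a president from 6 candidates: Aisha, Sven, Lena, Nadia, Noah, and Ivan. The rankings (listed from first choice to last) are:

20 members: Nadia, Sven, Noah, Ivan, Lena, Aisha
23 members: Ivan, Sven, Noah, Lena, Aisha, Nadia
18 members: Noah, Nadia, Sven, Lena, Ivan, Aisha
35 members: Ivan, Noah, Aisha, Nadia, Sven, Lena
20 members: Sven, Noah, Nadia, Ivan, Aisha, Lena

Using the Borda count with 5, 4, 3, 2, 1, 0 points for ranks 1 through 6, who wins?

Noah

Aisha: 20·0 + 23·1 + 18·0 + 35·3 + 20·1 = 148
Sven: 20·4 + 23·4 + 18·3 + 35·1 + 20·5 = 361
Lena: 20·1 + 23·2 + 18·2 + 35·0 + 20·0 = 102
Nadia: 20·5 + 23·0 + 18·4 + 35·2 + 20·3 = 302
Noah: 20·3 + 23·3 + 18·5 + 35·4 + 20·4 = 439
Ivan: 20·2 + 23·5 + 18·1 + 35·5 + 20·2 = 388
Noah has the highest Borda score (439).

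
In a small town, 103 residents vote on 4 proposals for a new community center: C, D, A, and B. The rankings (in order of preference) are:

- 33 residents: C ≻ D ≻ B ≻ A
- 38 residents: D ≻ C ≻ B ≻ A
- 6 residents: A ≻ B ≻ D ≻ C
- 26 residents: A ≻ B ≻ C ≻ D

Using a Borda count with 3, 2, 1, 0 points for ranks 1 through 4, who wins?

C

C: 33·3 + 38·2 + 6·0 + 26·1 = 201
D: 33·2 + 38·3 + 6·1 + 26·0 = 186
A: 33·0 + 38·0 + 6·3 + 26·3 = 96
B: 33·1 + 38·1 + 6·2 + 26·2 = 135
C has the highest Borda score (201).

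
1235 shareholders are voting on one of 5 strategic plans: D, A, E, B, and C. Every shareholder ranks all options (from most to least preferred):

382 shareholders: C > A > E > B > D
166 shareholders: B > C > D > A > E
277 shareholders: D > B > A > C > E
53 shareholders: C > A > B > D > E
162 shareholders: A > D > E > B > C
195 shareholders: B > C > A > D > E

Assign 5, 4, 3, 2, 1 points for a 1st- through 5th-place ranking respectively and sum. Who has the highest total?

C

D: 382·1 + 166·3 + 277·5 + 53·2 + 162·4 + 195·2 = 3409
A: 382·4 + 166·2 + 277·3 + 53·4 + 162·5 + 195·3 = 4298
E: 382·3 + 166·1 + 277·1 + 53·1 + 162·3 + 195·1 = 2323
B: 382·2 + 166·5 + 277·4 + 53·3 + 162·2 + 195·5 = 4160
C: 382·5 + 166·4 + 277·2 + 53·5 + 162·1 + 195·4 = 4335
C has the highest Borda score (4335).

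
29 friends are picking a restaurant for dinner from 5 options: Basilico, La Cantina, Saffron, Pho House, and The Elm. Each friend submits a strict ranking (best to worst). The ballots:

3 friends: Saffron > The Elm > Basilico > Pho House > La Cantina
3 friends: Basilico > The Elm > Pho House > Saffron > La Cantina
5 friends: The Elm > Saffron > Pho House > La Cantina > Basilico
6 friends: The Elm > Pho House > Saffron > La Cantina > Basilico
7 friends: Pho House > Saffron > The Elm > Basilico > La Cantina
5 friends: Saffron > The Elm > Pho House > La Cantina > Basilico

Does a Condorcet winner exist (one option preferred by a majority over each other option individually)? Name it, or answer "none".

none

Checking pairwise contests:
La Cantina beats Basilico 16–13.
Saffron beats La Cantina 29–0.
Pho House beats Saffron 16–13.
The Elm beats Pho House 22–7.
Saffron beats The Elm 15–14.
Every option loses at least one head-to-head, so there is no Condorcet winner.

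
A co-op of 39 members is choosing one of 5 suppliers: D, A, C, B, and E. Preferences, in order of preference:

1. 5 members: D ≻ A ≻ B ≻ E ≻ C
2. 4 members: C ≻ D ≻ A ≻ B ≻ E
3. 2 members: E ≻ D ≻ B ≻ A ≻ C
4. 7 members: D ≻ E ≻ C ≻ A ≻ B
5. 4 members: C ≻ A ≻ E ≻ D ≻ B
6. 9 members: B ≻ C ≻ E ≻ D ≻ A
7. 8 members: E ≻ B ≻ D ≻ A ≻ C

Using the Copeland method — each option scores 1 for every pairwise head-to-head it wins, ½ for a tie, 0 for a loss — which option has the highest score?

E

D: beats A, C, and B; loses to E → score 3.
A: beats B; loses to D, C, and E → score 1.
C: beats A; loses to D, B, and E → score 1.
B: beats C; loses to D, A, and E → score 1.
E: beats D, A, C, and B → score 4.
E has the best pairwise record.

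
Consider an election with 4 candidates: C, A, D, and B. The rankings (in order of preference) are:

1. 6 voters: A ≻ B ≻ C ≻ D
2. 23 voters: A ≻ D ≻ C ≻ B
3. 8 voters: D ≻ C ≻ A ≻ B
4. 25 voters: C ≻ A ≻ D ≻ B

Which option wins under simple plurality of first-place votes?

First-place votes: C 25, A 29, D 8, B 0.
A has the most first-place votes.

A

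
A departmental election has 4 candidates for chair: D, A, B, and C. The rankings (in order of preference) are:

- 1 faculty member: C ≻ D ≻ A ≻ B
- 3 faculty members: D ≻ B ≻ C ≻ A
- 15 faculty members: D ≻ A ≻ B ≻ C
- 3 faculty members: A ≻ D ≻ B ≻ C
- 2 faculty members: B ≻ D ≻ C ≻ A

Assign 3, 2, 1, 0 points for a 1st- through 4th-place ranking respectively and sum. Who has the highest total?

D

D: 1·2 + 3·3 + 15·3 + 3·2 + 2·2 = 66
A: 1·1 + 3·0 + 15·2 + 3·3 + 2·0 = 40
B: 1·0 + 3·2 + 15·1 + 3·1 + 2·3 = 30
C: 1·3 + 3·1 + 15·0 + 3·0 + 2·1 = 8
D has the highest Borda score (66).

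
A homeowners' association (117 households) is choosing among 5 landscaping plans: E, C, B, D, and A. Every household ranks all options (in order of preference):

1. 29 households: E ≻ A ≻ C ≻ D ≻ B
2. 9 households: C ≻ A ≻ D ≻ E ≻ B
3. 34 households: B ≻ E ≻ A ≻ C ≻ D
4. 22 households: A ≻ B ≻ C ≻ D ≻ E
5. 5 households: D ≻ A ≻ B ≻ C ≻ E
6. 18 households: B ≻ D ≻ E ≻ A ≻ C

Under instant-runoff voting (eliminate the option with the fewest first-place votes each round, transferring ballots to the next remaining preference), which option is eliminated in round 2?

C

Round 1: E 29, C 9, B 52, D 5, A 22. Eliminate D.
Round 2: E 29, C 9, B 52, A 27. Eliminate C.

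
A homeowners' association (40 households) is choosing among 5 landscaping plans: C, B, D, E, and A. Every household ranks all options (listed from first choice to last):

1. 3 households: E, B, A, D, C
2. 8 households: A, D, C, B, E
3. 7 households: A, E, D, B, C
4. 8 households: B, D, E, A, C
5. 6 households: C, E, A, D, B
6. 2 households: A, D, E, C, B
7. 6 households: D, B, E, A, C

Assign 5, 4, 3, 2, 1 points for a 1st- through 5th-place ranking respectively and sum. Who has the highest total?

D

C: 3·1 + 8·3 + 7·1 + 8·1 + 6·5 + 2·2 + 6·1 = 82
B: 3·4 + 8·2 + 7·2 + 8·5 + 6·1 + 2·1 + 6·4 = 114
D: 3·2 + 8·4 + 7·3 + 8·4 + 6·2 + 2·4 + 6·5 = 141
E: 3·5 + 8·1 + 7·4 + 8·3 + 6·4 + 2·3 + 6·3 = 123
A: 3·3 + 8·5 + 7·5 + 8·2 + 6·3 + 2·5 + 6·2 = 140
D has the highest Borda score (141).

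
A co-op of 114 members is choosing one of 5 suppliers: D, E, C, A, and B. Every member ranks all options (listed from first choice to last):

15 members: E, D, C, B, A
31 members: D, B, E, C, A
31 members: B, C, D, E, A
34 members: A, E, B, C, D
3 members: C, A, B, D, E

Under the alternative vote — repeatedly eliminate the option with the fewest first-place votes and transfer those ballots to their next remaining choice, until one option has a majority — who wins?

Round 1: D 31, E 15, C 3, A 34, B 31. Eliminate C.
Round 2: D 31, E 15, A 37, B 31. Eliminate E.
Round 3: D 46, A 37, B 31. Eliminate B.
Round 4: D 77, A 37. D has a majority.

D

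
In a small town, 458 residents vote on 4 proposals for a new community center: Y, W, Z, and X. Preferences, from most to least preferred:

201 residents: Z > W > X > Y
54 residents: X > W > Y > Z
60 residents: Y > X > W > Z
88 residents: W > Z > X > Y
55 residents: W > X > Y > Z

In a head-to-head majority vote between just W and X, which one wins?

W

Voters preferring W to X: 344; preferring X to W: 114.
W wins the head-to-head.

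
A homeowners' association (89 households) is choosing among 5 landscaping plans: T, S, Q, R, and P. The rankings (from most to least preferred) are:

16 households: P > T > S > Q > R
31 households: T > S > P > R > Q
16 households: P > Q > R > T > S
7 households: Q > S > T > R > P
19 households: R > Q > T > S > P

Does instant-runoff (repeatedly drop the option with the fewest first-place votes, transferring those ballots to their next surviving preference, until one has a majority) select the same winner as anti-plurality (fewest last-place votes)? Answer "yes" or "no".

Instant-runoff — R1 T 31, S 0, Q 7, R 19, P 32 (S out); R2 T 31, Q 7, R 19, P 32 (Q out); R3 T 38, R 19, P 32 (R out); R4 T 57, P 32 (T winner). Winner: T.
Anti-plurality — last-place votes: T 0, S 16, Q 31, R 16, P 26. Winner: T.
The two methods agree.

yes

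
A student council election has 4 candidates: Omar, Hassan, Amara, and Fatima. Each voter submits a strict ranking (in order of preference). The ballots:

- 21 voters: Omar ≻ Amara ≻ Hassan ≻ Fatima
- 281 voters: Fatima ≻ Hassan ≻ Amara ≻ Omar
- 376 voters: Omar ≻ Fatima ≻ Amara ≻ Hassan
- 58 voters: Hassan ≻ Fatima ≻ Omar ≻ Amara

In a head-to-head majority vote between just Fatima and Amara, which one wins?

Fatima

Voters preferring Fatima to Amara: 715; preferring Amara to Fatima: 21.
Fatima wins the head-to-head.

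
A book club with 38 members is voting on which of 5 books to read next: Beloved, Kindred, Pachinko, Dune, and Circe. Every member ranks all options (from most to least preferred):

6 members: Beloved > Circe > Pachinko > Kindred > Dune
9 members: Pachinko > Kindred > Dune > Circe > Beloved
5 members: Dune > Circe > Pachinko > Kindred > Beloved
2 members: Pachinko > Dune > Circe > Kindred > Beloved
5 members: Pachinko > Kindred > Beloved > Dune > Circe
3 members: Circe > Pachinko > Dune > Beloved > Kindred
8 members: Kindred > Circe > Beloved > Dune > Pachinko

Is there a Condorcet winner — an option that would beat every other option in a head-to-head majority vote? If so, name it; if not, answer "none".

Checking pairwise contests:
Kindred beats Beloved 29–9.
Pachinko beats Kindred 30–8.
Circe beats Pachinko 22–16.
Kindred beats Dune 28–10.
Kindred beats Circe 22–16.
Every option loses at least one head-to-head, so there is no Condorcet winner.

none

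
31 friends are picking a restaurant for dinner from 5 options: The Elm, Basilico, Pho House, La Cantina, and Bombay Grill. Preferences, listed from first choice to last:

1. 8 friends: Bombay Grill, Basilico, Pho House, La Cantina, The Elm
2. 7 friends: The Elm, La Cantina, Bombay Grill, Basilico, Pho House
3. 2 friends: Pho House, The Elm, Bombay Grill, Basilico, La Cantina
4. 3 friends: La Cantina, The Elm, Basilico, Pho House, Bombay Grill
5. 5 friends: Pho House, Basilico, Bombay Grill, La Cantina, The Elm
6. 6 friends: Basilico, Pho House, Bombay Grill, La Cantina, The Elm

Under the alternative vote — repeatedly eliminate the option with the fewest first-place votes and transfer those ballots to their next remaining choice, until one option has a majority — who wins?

Pho House

Round 1: The Elm 7, Basilico 6, Pho House 7, La Cantina 3, Bombay Grill 8. Eliminate La Cantina.
Round 2: The Elm 10, Basilico 6, Pho House 7, Bombay Grill 8. Eliminate Basilico.
Round 3: The Elm 10, Pho House 13, Bombay Grill 8. Eliminate Bombay Grill.
Round 4: The Elm 10, Pho House 21. Pho House has a majority.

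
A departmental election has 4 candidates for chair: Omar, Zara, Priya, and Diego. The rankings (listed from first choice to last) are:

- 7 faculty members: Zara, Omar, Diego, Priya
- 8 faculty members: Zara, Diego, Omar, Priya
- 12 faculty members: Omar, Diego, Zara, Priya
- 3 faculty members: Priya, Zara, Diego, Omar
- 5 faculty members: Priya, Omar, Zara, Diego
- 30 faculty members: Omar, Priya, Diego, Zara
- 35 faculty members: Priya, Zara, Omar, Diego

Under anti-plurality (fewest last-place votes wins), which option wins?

Omar

Last-place votes: Omar 3, Zara 30, Priya 27, Diego 40.
Omar is ranked last by the fewest voters, so Omar wins.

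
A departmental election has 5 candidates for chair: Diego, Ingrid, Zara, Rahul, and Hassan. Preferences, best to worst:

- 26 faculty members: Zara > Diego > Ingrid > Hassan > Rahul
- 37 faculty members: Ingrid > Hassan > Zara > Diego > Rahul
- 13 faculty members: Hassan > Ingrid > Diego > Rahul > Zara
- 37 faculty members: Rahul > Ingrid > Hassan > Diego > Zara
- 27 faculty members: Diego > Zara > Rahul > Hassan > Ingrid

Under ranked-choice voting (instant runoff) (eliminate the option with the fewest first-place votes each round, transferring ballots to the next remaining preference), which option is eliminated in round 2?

Zara

Round 1: Diego 27, Ingrid 37, Zara 26, Rahul 37, Hassan 13. Eliminate Hassan.
Round 2: Diego 27, Ingrid 50, Zara 26, Rahul 37. Eliminate Zara.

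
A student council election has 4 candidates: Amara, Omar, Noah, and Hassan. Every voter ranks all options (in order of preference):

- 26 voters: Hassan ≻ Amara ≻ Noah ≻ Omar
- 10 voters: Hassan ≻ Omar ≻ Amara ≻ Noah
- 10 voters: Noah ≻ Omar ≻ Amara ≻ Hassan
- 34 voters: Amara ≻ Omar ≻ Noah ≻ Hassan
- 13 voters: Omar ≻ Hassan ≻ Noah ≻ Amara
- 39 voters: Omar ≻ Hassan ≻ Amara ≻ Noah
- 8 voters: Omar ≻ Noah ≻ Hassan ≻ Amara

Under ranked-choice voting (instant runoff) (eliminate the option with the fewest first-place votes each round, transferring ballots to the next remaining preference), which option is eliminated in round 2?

Round 1: Amara 34, Omar 60, Noah 10, Hassan 36. Eliminate Noah.
Round 2: Amara 34, Omar 70, Hassan 36. Eliminate Amara.

Amara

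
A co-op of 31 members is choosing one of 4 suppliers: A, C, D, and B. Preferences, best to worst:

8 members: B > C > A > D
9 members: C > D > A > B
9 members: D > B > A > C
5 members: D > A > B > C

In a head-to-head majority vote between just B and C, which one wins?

B

Voters preferring B to C: 22; preferring C to B: 9.
B wins the head-to-head.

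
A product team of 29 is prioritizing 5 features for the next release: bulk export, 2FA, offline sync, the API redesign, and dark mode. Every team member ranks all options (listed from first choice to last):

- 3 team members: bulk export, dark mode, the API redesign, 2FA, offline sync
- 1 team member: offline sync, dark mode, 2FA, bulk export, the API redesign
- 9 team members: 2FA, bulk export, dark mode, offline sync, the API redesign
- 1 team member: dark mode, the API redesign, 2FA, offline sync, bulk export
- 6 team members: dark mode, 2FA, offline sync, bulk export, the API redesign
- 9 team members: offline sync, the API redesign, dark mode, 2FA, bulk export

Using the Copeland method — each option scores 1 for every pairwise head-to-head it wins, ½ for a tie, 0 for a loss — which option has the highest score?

dark mode

bulk export: beats the API redesign; loses to 2FA, offline sync, and dark mode → score 1.
2FA: beats bulk export, offline sync, and the API redesign; loses to dark mode → score 3.
offline sync: beats bulk export and the API redesign; loses to 2FA and dark mode → score 2.
the API redesign: loses to bulk export, 2FA, offline sync, and dark mode → score 0.
dark mode: beats bulk export, 2FA, offline sync, and the API redesign → score 4.
dark mode has the best pairwise record.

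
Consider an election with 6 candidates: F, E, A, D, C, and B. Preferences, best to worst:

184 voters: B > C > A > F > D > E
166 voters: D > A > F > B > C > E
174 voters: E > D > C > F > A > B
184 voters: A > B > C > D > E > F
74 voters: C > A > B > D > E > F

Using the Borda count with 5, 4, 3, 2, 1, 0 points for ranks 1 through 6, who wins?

A

F: 184·2 + 166·3 + 174·2 + 184·0 + 74·0 = 1214
E: 184·0 + 166·0 + 174·5 + 184·1 + 74·1 = 1128
A: 184·3 + 166·4 + 174·1 + 184·5 + 74·4 = 2606
D: 184·1 + 166·5 + 174·4 + 184·2 + 74·2 = 2226
C: 184·4 + 166·1 + 174·3 + 184·3 + 74·5 = 2346
B: 184·5 + 166·2 + 174·0 + 184·4 + 74·3 = 2210
A has the highest Borda score (2606).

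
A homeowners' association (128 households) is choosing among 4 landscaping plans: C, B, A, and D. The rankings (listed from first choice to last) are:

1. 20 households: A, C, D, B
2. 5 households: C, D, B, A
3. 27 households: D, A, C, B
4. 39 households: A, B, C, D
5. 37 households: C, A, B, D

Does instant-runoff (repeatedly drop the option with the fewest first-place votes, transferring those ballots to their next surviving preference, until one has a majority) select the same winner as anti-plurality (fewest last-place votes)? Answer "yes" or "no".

no

Instant-runoff — R1 C 42, B 0, A 59, D 27 (B out); R2 C 42, A 59, D 27 (D out); R3 C 42, A 86 (A winner). Winner: A.
Anti-plurality — last-place votes: C 0, B 47, A 5, D 76. Winner: C.
The two methods disagree.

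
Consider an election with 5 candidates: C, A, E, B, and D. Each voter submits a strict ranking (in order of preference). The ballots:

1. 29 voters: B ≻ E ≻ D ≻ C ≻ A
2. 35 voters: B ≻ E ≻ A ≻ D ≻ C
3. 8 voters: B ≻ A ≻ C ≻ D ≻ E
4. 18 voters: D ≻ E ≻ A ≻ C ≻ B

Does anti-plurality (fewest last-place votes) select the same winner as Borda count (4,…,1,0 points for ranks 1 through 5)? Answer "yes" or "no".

Anti-plurality — last-place votes: C 35, A 29, E 8, B 18, D 0. Winner: D.
Borda — scores: C 63, A 130, E 246, B 288, D 173. Winner: B.
The two methods disagree.

no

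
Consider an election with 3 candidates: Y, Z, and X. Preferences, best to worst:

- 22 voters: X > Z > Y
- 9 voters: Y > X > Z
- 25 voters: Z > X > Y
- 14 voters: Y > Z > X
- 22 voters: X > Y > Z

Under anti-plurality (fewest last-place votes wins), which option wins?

Last-place votes: Y 47, Z 31, X 14.
X is ranked last by the fewest voters, so X wins.

X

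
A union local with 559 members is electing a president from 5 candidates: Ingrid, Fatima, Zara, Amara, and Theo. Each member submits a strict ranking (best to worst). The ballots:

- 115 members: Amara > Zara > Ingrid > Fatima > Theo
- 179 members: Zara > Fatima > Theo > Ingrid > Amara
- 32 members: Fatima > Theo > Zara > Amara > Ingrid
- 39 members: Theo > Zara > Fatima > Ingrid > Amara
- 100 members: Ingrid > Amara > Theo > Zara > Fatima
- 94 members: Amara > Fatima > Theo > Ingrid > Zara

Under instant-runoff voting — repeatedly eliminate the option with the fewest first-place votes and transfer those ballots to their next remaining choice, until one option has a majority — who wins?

Amara

Round 1: Ingrid 100, Fatima 32, Zara 179, Amara 209, Theo 39. Eliminate Fatima.
Round 2: Ingrid 100, Zara 179, Amara 209, Theo 71. Eliminate Theo.
Round 3: Ingrid 100, Zara 250, Amara 209. Eliminate Ingrid.
Round 4: Zara 250, Amara 309. Amara has a majority.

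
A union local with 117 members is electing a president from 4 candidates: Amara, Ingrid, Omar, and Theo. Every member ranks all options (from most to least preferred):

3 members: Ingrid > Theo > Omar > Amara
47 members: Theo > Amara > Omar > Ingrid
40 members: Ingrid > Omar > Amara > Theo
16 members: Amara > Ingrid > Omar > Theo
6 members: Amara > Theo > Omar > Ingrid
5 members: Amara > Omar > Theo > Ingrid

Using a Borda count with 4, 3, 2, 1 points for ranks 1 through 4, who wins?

Amara: 3·1 + 47·3 + 40·2 + 16·4 + 6·4 + 5·4 = 332
Ingrid: 3·4 + 47·1 + 40·4 + 16·3 + 6·1 + 5·1 = 278
Omar: 3·2 + 47·2 + 40·3 + 16·2 + 6·2 + 5·3 = 279
Theo: 3·3 + 47·4 + 40·1 + 16·1 + 6·3 + 5·2 = 281
Amara has the highest Borda score (332).

Amara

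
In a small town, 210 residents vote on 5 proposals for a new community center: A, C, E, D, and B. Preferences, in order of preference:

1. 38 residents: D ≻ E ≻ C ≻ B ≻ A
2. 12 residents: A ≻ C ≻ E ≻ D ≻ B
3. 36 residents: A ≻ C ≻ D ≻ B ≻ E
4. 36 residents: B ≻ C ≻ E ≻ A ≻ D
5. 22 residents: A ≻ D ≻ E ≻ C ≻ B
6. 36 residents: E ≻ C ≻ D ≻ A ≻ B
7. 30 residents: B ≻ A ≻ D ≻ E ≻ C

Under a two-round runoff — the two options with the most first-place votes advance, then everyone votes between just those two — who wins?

Round 1 first-place votes: A 70, C 0, E 36, D 38, B 66.
A and B advance.
Runoff: A is preferred to B by 106 voters; B by 104.
A wins the runoff.

A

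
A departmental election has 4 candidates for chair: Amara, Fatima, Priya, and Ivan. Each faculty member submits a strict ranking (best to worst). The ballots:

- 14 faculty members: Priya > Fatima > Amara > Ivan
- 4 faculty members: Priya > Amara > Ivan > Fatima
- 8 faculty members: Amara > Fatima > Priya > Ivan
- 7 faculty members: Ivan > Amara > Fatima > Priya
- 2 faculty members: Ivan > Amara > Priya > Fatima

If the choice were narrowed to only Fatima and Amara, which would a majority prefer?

Voters preferring Fatima to Amara: 14; preferring Amara to Fatima: 21.
Amara wins the head-to-head.

Amara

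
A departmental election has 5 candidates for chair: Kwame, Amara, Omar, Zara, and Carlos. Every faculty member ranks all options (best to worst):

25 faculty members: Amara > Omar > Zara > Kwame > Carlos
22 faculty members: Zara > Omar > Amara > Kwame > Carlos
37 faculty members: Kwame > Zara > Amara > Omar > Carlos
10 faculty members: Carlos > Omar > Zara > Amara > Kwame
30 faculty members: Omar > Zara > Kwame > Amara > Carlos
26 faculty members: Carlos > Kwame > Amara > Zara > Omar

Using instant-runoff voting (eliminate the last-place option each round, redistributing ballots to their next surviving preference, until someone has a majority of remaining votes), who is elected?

Omar

Round 1: Kwame 37, Amara 25, Omar 30, Zara 22, Carlos 36. Eliminate Zara.
Round 2: Kwame 37, Amara 25, Omar 52, Carlos 36. Eliminate Amara.
Round 3: Kwame 37, Omar 77, Carlos 36. Omar has a majority.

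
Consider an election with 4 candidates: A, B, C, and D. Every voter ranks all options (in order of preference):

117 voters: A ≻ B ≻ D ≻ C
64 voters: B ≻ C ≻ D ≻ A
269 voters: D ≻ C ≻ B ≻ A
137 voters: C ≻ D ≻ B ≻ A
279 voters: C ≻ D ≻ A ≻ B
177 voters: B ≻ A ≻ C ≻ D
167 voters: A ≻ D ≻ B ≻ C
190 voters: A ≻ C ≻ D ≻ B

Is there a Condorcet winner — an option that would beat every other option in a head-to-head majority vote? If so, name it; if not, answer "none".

C

C vs A: 749–651 for C.
C vs B: 875–525 for C.
C vs D: 847–553 for C.
C beats every other option head-to-head.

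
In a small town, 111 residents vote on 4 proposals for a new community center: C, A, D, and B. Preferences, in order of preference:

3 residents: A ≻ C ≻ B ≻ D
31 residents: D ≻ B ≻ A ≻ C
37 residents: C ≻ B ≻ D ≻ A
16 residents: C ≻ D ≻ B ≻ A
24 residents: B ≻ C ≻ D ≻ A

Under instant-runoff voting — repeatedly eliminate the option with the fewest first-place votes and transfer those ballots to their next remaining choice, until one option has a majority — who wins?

Round 1: C 53, A 3, D 31, B 24. Eliminate A.
Round 2: C 56, D 31, B 24. C has a majority.

C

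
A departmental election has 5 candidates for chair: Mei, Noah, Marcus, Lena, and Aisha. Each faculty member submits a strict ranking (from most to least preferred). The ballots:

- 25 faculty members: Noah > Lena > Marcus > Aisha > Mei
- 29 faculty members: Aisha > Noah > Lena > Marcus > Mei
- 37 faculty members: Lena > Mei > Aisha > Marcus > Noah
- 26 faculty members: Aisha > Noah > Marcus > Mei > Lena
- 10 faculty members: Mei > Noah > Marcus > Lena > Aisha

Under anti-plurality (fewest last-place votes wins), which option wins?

Marcus

Last-place votes: Mei 54, Noah 37, Marcus 0, Lena 26, Aisha 10.
Marcus is ranked last by the fewest voters, so Marcus wins.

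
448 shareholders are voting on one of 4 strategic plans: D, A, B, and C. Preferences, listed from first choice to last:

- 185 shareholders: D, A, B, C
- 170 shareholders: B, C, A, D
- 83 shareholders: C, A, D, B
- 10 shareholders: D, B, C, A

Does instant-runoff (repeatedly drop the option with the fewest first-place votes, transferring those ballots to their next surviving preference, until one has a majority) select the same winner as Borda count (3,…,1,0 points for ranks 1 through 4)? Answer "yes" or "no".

no

Instant-runoff — R1 D 195, A 0, B 170, C 83 (A out); R2 D 195, B 170, C 83 (C out); R3 D 278, B 170 (D winner). Winner: D.
Borda — scores: D 668, A 706, B 715, C 599. Winner: B.
The two methods disagree.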